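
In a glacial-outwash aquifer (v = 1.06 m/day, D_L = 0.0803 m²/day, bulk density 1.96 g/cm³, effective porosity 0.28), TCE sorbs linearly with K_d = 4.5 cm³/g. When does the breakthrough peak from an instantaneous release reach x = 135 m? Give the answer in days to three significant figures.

Retardation factor R = 1 + ρ_b·K_d/n = 1 + 1.96 × 4.5/0.28 = 32.50.
Sorption retards both mechanisms: v_R = v/R = 0.03262 m/day, D_R = D/R = 0.002471 m²/day.
Peak time from v_R²t² + 2D_R t − x² = 0: t = (√(D_R² + v_R²x²) − D_R)/v_R².
√(D_R² + v_R²x²) = √(0.002471² + 0.03262² × 135²) = 4.404; v_R² = 0.001064.
t = (4.404 − 0.002471)/0.001064 = 4140 days.

4140 days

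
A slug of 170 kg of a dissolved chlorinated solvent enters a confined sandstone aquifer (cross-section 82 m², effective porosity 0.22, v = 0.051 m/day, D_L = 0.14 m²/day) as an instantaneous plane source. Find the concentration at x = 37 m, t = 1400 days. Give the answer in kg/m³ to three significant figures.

0.0420 kg/m³

For an instantaneous plane source, C(x,t) = M/(n_e·A·√(4πDt)) · exp(−(x−vt)²/(4Dt)), with n_e·A the pore (flow) area.
Plume center vt = 0.051 × 1400 = 71.4 m, so the well at 37 m is 34.4 m upgradient of the peak.
√(4πDt) = 49.63 m, giving peak height M/(n_e·A·√(4πDt)) = 170/(0.22 × 82 × 49.63) = 0.1899 kg/m³.
(x−vt)²/(4Dt) = (-34.4)²/(4 × 0.14 × 1400) = 1.509; exp(−1.509) = 0.2211.
C = 0.1899 × 0.2211 = 0.0420 kg/m³.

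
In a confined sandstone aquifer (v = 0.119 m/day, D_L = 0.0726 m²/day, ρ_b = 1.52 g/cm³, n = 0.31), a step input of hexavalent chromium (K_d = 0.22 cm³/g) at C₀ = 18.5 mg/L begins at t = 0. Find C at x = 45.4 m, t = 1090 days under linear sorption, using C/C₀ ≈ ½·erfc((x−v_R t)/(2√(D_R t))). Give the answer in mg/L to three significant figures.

Retardation factor R = 1 + ρ_b·K_d/n = 1 + 1.52 × 0.22/0.31 = 2.079.
Sorption retards both mechanisms: v_R = v/R = 0.05724 m/day, D_R = D/R = 0.03492 m²/day.
v_R·t = 0.05724 × 1090 = 62.3916 m; 2√(D_R t) = 12.34 m; argument = (45.4 − 62.3916)/12.34 = -1.377.
C = C₀ × ½·erfc(-1.377) = 18.5 × 0.9743 = 18.0 mg/L.

18.0 mg/L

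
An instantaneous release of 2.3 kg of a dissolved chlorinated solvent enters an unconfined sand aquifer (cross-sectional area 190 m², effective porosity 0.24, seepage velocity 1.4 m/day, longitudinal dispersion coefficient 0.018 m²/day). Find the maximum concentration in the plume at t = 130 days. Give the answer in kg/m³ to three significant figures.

0.00930 kg/m³

The peak of an instantaneous 1D plume sits at x = vt; there the Gaussian factor is 1 and C_max = M/(n_e·A·√(4πDt)), where n_e·A is the pore area the mass is dissolved in.
√(4πDt) = √(4π × 0.018 × 130) = 5.423 m, so C_max = 2.3/(0.24 × 190 × 5.423) = 0.00930 kg/m³.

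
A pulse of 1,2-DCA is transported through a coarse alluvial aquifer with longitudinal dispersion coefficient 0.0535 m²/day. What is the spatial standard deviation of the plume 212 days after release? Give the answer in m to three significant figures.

4.76 m

Dispersive spreading gives a Gaussian with σ² = 2Dt; advection only shifts the center.
σ = √(2 × 0.0535 × 212) = 4.76 m.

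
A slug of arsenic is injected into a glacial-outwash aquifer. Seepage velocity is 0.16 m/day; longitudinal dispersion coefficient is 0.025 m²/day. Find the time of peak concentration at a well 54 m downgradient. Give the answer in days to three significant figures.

337 days

For the 1D instantaneous-source solution, setting ∂C/∂t = 0 at fixed x gives v²t² + 2Dt − x² = 0, so t = (√(D² + v²x²) − D)/v².
√(D² + v²x²) = √(0.025² + 0.16² × 54²) = 8.640; v² = 0.0256.
t = (8.640 − 0.025)/0.0256 = 337 days (vs. the pure-advection estimate x/v = 338 d).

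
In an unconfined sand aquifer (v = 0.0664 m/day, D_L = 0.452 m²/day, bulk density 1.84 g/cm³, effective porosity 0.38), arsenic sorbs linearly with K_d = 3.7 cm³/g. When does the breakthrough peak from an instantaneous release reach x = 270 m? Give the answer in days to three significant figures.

Retardation factor R = 1 + ρ_b·K_d/n = 1 + 1.84 × 3.7/0.38 = 18.92.
Sorption retards both mechanisms: v_R = v/R = 0.003510 m/day, D_R = D/R = 0.02389 m²/day.
Peak time from v_R²t² + 2D_R t − x² = 0: t = (√(D_R² + v_R²x²) − D_R)/v_R².
√(D_R² + v_R²x²) = √(0.02389² + 0.003510² × 270²) = 0.9480; v_R² = 1.232e-05.
t = (0.9480 − 0.02389)/1.232e-05 = 75000 days.

75000 days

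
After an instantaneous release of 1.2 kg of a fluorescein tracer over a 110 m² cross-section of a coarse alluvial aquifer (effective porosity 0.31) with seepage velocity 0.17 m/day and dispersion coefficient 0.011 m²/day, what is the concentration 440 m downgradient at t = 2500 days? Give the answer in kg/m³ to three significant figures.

0.000245 kg/m³

For an instantaneous plane source, C(x,t) = M/(n_e·A·√(4πDt)) · exp(−(x−vt)²/(4Dt)), with n_e·A the pore (flow) area.
Plume center vt = 0.17 × 2500 = 425 m, so the well at 440 m is 15 m downgradient of the peak.
√(4πDt) = 18.59 m, giving peak height M/(n_e·A·√(4πDt)) = 1.2/(0.31 × 110 × 18.59) = 0.001893 kg/m³.
(x−vt)²/(4Dt) = (15)²/(4 × 0.011 × 2500) = 2.045; exp(−2.045) = 0.1294.
C = 0.001893 × 0.1294 = 0.000245 kg/m³.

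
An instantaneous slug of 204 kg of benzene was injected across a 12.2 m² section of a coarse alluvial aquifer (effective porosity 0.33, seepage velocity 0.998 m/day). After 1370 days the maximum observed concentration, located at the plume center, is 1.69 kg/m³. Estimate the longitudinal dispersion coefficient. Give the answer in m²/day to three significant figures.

At the plume center C_max = M/(n_e·A·√(4πDt)), so D = M²/(4πt·(n_e·A·C_max)²).
n_e·A·C_max = 0.33 × 12.2 × 1.69 = 6.804 kg/m.
D = 204²/(4π × 1370 × 6.804²) = 0.0522 m²/day.

0.0522 m²/day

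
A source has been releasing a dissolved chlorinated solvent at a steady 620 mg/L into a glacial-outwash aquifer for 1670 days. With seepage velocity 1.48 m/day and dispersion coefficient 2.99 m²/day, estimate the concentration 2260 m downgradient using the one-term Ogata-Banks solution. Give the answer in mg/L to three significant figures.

609 mg/L

For a continuous step input, C/C₀ ≈ ½·erfc((x−vt)/(2√(Dt))).
vt = 1.48 × 1670 = 2471.6 m and 2√(Dt) = 2√(2.99 × 1670) = 141.3 m.
Argument (x−vt)/(2√(Dt)) = (2260 − 2471.6)/141.3 = -1.498; ½·erfc(-1.498) = 0.9829.
C = 620 × 0.9829 = 609 mg/L.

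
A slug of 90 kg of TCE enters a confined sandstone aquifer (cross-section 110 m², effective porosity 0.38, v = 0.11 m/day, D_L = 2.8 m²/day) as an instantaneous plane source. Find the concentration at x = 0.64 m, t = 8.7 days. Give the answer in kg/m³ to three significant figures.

For an instantaneous plane source, C(x,t) = M/(n_e·A·√(4πDt)) · exp(−(x−vt)²/(4Dt)), with n_e·A the pore (flow) area.
Plume center vt = 0.11 × 8.7 = 0.957 m, so the well at 0.64 m is 0.317 m upgradient of the peak.
√(4πDt) = 17.50 m, giving peak height M/(n_e·A·√(4πDt)) = 90/(0.38 × 110 × 17.50) = 0.1230 kg/m³.
(x−vt)²/(4Dt) = (-0.317)²/(4 × 2.8 × 8.7) = 0.001031; exp(−0.001031) = 0.9990.
C = 0.1230 × 0.9990 = 0.123 kg/m³.

0.123 kg/m³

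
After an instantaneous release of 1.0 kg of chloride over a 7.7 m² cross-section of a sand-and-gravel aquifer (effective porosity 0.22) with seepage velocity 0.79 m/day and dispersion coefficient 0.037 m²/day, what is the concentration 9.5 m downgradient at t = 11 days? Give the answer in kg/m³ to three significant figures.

0.174 kg/m³

For an instantaneous plane source, C(x,t) = M/(n_e·A·√(4πDt)) · exp(−(x−vt)²/(4Dt)), with n_e·A the pore (flow) area.
Plume center vt = 0.79 × 11 = 8.69 m, so the well at 9.5 m is 0.81 m downgradient of the peak.
√(4πDt) = 2.262 m, giving peak height M/(n_e·A·√(4πDt)) = 1.0/(0.22 × 7.7 × 2.262) = 0.2610 kg/m³.
(x−vt)²/(4Dt) = (0.81)²/(4 × 0.037 × 11) = 0.4030; exp(−0.4030) = 0.6683.
C = 0.2610 × 0.6683 = 0.174 kg/m³.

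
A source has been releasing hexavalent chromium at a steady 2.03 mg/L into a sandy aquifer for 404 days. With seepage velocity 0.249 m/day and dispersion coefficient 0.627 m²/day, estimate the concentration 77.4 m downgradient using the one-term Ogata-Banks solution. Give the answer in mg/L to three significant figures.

1.72 mg/L

For a continuous step input, C/C₀ ≈ ½·erfc((x−vt)/(2√(Dt))).
vt = 0.249 × 404 = 100.596 m and 2√(Dt) = 2√(0.627 × 404) = 31.83 m.
Argument (x−vt)/(2√(Dt)) = (77.4 − 100.596)/31.83 = -0.7287; ½·erfc(-0.7287) = 0.8486.
C = 2.03 × 0.8486 = 1.72 mg/L.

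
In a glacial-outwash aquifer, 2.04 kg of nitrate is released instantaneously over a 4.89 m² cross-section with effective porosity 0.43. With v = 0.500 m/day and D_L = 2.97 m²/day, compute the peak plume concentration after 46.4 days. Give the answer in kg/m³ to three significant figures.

0.0233 kg/m³

The peak of an instantaneous 1D plume sits at x = vt; there the Gaussian factor is 1 and C_max = M/(n_e·A·√(4πDt)), where n_e·A is the pore area the mass is dissolved in.
√(4πDt) = √(4π × 2.97 × 46.4) = 41.61 m, so C_max = 2.04/(0.43 × 4.89 × 41.61) = 0.0233 kg/m³.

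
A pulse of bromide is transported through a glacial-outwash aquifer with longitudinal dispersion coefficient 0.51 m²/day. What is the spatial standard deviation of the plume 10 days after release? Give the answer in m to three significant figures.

Dispersive spreading gives a Gaussian with σ² = 2Dt; advection only shifts the center.
σ = √(2 × 0.51 × 10) = 3.19 m.

3.19 m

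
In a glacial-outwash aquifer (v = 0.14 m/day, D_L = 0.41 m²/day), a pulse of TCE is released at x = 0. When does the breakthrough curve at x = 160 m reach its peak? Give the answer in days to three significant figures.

1120 days

For the 1D instantaneous-source solution, setting ∂C/∂t = 0 at fixed x gives v²t² + 2Dt − x² = 0, so t = (√(D² + v²x²) − D)/v².
√(D² + v²x²) = √(0.41² + 0.14² × 160²) = 22.40; v² = 0.0196.
t = (22.40 − 0.41)/0.0196 = 1120 days (vs. the pure-advection estimate x/v = 1140 d).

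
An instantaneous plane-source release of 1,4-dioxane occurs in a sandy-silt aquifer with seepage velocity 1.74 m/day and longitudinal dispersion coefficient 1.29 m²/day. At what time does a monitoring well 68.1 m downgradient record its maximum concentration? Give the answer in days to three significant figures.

38.7 days

For the 1D instantaneous-source solution, setting ∂C/∂t = 0 at fixed x gives v²t² + 2Dt − x² = 0, so t = (√(D² + v²x²) − D)/v².
√(D² + v²x²) = √(1.29² + 1.74² × 68.1²) = 118.5; v² = 3.0276.
t = (118.5 − 1.29)/3.0276 = 38.7 days (vs. the pure-advection estimate x/v = 39.1 d).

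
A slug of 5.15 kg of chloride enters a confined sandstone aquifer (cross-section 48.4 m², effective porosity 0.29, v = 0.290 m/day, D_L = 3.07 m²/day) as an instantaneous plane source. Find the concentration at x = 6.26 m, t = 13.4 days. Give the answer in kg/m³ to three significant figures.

For an instantaneous plane source, C(x,t) = M/(n_e·A·√(4πDt)) · exp(−(x−vt)²/(4Dt)), with n_e·A the pore (flow) area.
Plume center vt = 0.290 × 13.4 = 3.886 m, so the well at 6.26 m is 2.374 m downgradient of the peak.
√(4πDt) = 22.74 m, giving peak height M/(n_e·A·√(4πDt)) = 5.15/(0.29 × 48.4 × 22.74) = 0.01614 kg/m³.
(x−vt)²/(4Dt) = (2.374)²/(4 × 3.07 × 13.4) = 0.03425; exp(−0.03425) = 0.9663.
C = 0.01614 × 0.9663 = 0.0156 kg/m³.

0.0156 kg/m³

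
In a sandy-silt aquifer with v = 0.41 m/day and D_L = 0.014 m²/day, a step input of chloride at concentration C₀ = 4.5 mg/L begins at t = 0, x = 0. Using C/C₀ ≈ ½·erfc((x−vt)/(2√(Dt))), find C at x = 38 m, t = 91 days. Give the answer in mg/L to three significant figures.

1.50 mg/L

For a continuous step input, C/C₀ ≈ ½·erfc((x−vt)/(2√(Dt))).
vt = 0.41 × 91 = 37.31 m and 2√(Dt) = 2√(0.014 × 91) = 2.257 m.
Argument (x−vt)/(2√(Dt)) = (38 − 37.31)/2.257 = 0.3057; ½·erfc(0.3057) = 0.3328.
C = 4.5 × 0.3328 = 1.50 mg/L.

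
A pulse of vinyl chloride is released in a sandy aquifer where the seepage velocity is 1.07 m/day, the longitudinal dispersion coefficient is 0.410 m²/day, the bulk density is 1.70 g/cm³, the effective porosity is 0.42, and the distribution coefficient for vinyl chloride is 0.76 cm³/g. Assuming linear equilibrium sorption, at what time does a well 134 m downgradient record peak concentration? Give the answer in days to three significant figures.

Retardation factor R = 1 + ρ_b·K_d/n = 1 + 1.70 × 0.76/0.42 = 4.076.
Sorption retards both mechanisms: v_R = v/R = 0.2625 m/day, D_R = D/R = 0.1006 m²/day.
Peak time from v_R²t² + 2D_R t − x² = 0: t = (√(D_R² + v_R²x²) − D_R)/v_R².
√(D_R² + v_R²x²) = √(0.1006² + 0.2625² × 134²) = 35.18; v_R² = 0.06891.
t = (35.18 − 0.1006)/0.06891 = 509 days.

509 days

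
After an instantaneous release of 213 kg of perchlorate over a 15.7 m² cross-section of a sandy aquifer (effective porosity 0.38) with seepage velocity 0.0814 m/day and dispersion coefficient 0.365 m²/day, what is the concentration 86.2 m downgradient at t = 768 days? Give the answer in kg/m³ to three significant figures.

0.365 kg/m³

For an instantaneous plane source, C(x,t) = M/(n_e·A·√(4πDt)) · exp(−(x−vt)²/(4Dt)), with n_e·A the pore (flow) area.
Plume center vt = 0.0814 × 768 = 62.5152 m, so the well at 86.2 m is 23.6848 m downgradient of the peak.
√(4πDt) = 59.35 m, giving peak height M/(n_e·A·√(4πDt)) = 213/(0.38 × 15.7 × 59.35) = 0.6016 kg/m³.
(x−vt)²/(4Dt) = (23.6848)²/(4 × 0.365 × 768) = 0.5003; exp(−0.5003) = 0.6063.
C = 0.6016 × 0.6063 = 0.365 kg/m³.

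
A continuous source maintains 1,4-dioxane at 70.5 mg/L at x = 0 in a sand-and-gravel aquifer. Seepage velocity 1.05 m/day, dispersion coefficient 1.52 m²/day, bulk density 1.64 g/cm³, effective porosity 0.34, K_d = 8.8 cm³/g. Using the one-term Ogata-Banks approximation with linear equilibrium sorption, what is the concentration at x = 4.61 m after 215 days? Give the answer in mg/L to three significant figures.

Retardation factor R = 1 + ρ_b·K_d/n = 1 + 1.64 × 8.8/0.34 = 43.45.
Sorption retards both mechanisms: v_R = v/R = 0.02417 m/day, D_R = D/R = 0.03498 m²/day.
v_R·t = 0.02417 × 215 = 5.19655 m; 2√(D_R t) = 5.485 m; argument = (4.61 − 5.19655)/5.485 = -0.1069.
C = C₀ × ½·erfc(-0.1069) = 70.5 × 0.5601 = 39.5 mg/L.

39.5 mg/L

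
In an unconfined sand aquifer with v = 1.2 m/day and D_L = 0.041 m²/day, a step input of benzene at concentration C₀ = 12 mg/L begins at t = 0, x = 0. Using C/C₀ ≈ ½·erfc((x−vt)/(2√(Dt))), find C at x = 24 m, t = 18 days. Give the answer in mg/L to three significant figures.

0.289 mg/L

For a continuous step input, C/C₀ ≈ ½·erfc((x−vt)/(2√(Dt))).
vt = 1.2 × 18 = 21.6 m and 2√(Dt) = 2√(0.041 × 18) = 1.718 m.
Argument (x−vt)/(2√(Dt)) = (24 − 21.6)/1.718 = 1.397; ½·erfc(1.397) = 0.02410.
C = 12 × 0.02410 = 0.289 mg/L.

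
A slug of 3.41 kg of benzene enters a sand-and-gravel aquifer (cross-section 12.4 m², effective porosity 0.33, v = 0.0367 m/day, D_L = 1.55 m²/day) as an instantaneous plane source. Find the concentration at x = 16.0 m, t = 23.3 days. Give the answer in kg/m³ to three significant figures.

For an instantaneous plane source, C(x,t) = M/(n_e·A·√(4πDt)) · exp(−(x−vt)²/(4Dt)), with n_e·A the pore (flow) area.
Plume center vt = 0.0367 × 23.3 = 0.85511 m, so the well at 16.0 m is 15.14489 m downgradient of the peak.
√(4πDt) = 21.30 m, giving peak height M/(n_e·A·√(4πDt)) = 3.41/(0.33 × 12.4 × 21.30) = 0.03912 kg/m³.
(x−vt)²/(4Dt) = (15.14489)²/(4 × 1.55 × 23.3) = 1.588; exp(−1.588) = 0.2043.
C = 0.03912 × 0.2043 = 0.00799 kg/m³.

0.00799 kg/m³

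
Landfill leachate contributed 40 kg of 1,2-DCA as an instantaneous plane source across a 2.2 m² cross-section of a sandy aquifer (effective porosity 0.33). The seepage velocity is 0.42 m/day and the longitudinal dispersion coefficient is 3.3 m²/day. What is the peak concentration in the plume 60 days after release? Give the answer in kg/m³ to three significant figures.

1.10 kg/m³

The peak of an instantaneous 1D plume sits at x = vt; there the Gaussian factor is 1 and C_max = M/(n_e·A·√(4πDt)), where n_e·A is the pore area the mass is dissolved in.
√(4πDt) = √(4π × 3.3 × 60) = 49.88 m, so C_max = 40/(0.33 × 2.2 × 49.88) = 1.10 kg/m³.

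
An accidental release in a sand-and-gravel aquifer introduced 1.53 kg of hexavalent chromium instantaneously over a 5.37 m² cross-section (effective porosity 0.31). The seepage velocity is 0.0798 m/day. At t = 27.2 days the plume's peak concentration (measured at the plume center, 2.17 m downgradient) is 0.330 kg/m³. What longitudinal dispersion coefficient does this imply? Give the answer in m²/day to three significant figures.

At the plume center C_max = M/(n_e·A·√(4πDt)), so D = M²/(4πt·(n_e·A·C_max)²).
n_e·A·C_max = 0.31 × 5.37 × 0.330 = 0.5494 kg/m.
D = 1.53²/(4π × 27.2 × 0.5494²) = 0.0227 m²/day.

0.0227 m²/day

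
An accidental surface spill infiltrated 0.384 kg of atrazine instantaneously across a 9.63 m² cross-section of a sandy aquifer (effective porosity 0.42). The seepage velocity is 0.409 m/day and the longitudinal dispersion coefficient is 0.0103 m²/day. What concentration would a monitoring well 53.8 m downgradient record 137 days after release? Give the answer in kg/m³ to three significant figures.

0.00932 kg/m³

For an instantaneous plane source, C(x,t) = M/(n_e·A·√(4πDt)) · exp(−(x−vt)²/(4Dt)), with n_e·A the pore (flow) area.
Plume center vt = 0.409 × 137 = 56.033 m, so the well at 53.8 m is 2.233 m upgradient of the peak.
√(4πDt) = 4.211 m, giving peak height M/(n_e·A·√(4πDt)) = 0.384/(0.42 × 9.63 × 4.211) = 0.02255 kg/m³.
(x−vt)²/(4Dt) = (-2.233)²/(4 × 0.0103 × 137) = 0.8834; exp(−0.8834) = 0.4134.
C = 0.02255 × 0.4134 = 0.00932 kg/m³.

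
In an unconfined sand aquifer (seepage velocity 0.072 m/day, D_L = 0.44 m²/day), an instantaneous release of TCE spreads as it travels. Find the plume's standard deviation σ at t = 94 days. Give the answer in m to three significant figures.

9.10 m

Dispersive spreading gives a Gaussian with σ² = 2Dt; advection only shifts the center.
σ = √(2 × 0.44 × 94) = 9.10 m.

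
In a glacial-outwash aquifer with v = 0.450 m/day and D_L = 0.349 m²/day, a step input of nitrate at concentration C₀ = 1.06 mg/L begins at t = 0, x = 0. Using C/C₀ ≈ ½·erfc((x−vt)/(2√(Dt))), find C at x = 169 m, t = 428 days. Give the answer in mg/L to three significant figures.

0.969 mg/L

For a continuous step input, C/C₀ ≈ ½·erfc((x−vt)/(2√(Dt))).
vt = 0.450 × 428 = 192.6 m and 2√(Dt) = 2√(0.349 × 428) = 24.44 m.
Argument (x−vt)/(2√(Dt)) = (169 − 192.6)/24.44 = -0.9656; ½·erfc(-0.9656) = 0.9140.
C = 1.06 × 0.9140 = 0.969 mg/L.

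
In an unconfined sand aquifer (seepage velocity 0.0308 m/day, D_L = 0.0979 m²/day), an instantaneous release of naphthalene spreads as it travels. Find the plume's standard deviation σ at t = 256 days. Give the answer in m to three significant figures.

Dispersive spreading gives a Gaussian with σ² = 2Dt; advection only shifts the center.
σ = √(2 × 0.0979 × 256) = 7.08 m.

7.08 m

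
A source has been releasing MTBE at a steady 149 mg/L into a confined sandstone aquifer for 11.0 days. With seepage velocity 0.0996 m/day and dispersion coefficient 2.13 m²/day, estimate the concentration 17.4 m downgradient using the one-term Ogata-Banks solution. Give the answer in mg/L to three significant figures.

For a continuous step input, C/C₀ ≈ ½·erfc((x−vt)/(2√(Dt))).
vt = 0.0996 × 11.0 = 1.0956 m and 2√(Dt) = 2√(2.13 × 11.0) = 9.681 m.
Argument (x−vt)/(2√(Dt)) = (17.4 − 1.0956)/9.681 = 1.684; ½·erfc(1.684) = 0.008620.
C = 149 × 0.008620 = 1.28 mg/L.

1.28 mg/L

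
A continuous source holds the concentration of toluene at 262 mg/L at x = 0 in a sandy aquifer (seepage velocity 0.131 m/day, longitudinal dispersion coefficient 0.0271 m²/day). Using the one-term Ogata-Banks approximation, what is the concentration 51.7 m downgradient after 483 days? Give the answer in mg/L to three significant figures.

For a continuous step input, C/C₀ ≈ ½·erfc((x−vt)/(2√(Dt))).
vt = 0.131 × 483 = 63.273 m and 2√(Dt) = 2√(0.0271 × 483) = 7.236 m.
Argument (x−vt)/(2√(Dt)) = (51.7 − 63.273)/7.236 = -1.599; ½·erfc(-1.599) = 0.9881.
C = 262 × 0.9881 = 259 mg/L.

259 mg/L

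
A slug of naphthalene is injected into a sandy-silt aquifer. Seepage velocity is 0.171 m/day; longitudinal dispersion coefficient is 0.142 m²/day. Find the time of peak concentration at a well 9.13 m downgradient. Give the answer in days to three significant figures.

48.8 days

For the 1D instantaneous-source solution, setting ∂C/∂t = 0 at fixed x gives v²t² + 2Dt − x² = 0, so t = (√(D² + v²x²) − D)/v².
√(D² + v²x²) = √(0.142² + 0.171² × 9.13²) = 1.568; v² = 0.029241.
t = (1.568 − 0.142)/0.029241 = 48.8 days (vs. the pure-advection estimate x/v = 53.4 d).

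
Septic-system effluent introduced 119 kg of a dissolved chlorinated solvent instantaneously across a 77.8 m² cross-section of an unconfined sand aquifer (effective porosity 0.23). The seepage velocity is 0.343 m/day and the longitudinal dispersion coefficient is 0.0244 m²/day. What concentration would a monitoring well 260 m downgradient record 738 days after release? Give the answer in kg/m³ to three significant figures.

0.230 kg/m³

For an instantaneous plane source, C(x,t) = M/(n_e·A·√(4πDt)) · exp(−(x−vt)²/(4Dt)), with n_e·A the pore (flow) area.
Plume center vt = 0.343 × 738 = 253.134 m, so the well at 260 m is 6.866 m downgradient of the peak.
√(4πDt) = 15.04 m, giving peak height M/(n_e·A·√(4πDt)) = 119/(0.23 × 77.8 × 15.04) = 0.4422 kg/m³.
(x−vt)²/(4Dt) = (6.866)²/(4 × 0.0244 × 738) = 0.6545; exp(−0.6545) = 0.5197.
C = 0.4422 × 0.5197 = 0.230 kg/m³.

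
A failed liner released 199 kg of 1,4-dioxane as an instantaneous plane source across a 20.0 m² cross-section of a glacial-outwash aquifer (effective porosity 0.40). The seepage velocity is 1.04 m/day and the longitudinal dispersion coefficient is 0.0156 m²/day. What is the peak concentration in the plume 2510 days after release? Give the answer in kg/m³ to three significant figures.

The peak of an instantaneous 1D plume sits at x = vt; there the Gaussian factor is 1 and C_max = M/(n_e·A·√(4πDt)), where n_e·A is the pore area the mass is dissolved in.
√(4πDt) = √(4π × 0.0156 × 2510) = 22.18 m, so C_max = 199/(0.40 × 20.0 × 22.18) = 1.12 kg/m³.

1.12 kg/m³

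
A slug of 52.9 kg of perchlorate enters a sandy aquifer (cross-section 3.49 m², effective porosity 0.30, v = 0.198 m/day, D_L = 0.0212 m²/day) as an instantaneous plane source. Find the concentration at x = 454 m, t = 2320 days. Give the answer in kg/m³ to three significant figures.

For an instantaneous plane source, C(x,t) = M/(n_e·A·√(4πDt)) · exp(−(x−vt)²/(4Dt)), with n_e·A the pore (flow) area.
Plume center vt = 0.198 × 2320 = 459.36 m, so the well at 454 m is 5.36 m upgradient of the peak.
√(4πDt) = 24.86 m, giving peak height M/(n_e·A·√(4πDt)) = 52.9/(0.30 × 3.49 × 24.86) = 2.032 kg/m³.
(x−vt)²/(4Dt) = (-5.36)²/(4 × 0.0212 × 2320) = 0.1460; exp(−0.1460) = 0.8642.
C = 2.032 × 0.8642 = 1.76 kg/m³.

1.76 kg/m³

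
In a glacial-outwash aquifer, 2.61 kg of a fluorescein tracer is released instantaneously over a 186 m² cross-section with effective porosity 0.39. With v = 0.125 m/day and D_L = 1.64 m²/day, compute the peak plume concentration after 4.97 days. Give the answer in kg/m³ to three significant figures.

The peak of an instantaneous 1D plume sits at x = vt; there the Gaussian factor is 1 and C_max = M/(n_e·A·√(4πDt)), where n_e·A is the pore area the mass is dissolved in.
√(4πDt) = √(4π × 1.64 × 4.97) = 10.12 m, so C_max = 2.61/(0.39 × 186 × 10.12) = 0.00356 kg/m³.

0.00356 kg/m³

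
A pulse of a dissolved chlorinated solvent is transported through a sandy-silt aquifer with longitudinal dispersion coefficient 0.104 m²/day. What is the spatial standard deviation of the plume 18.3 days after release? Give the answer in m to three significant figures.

Dispersive spreading gives a Gaussian with σ² = 2Dt; advection only shifts the center.
σ = √(2 × 0.104 × 18.3) = 1.95 m.

1.95 m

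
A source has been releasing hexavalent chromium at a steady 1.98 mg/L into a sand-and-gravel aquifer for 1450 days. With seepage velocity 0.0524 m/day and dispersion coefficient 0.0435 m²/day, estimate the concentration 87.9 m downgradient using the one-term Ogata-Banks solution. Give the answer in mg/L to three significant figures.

For a continuous step input, C/C₀ ≈ ½·erfc((x−vt)/(2√(Dt))).
vt = 0.0524 × 1450 = 75.98 m and 2√(Dt) = 2√(0.0435 × 1450) = 15.88 m.
Argument (x−vt)/(2√(Dt)) = (87.9 − 75.98)/15.88 = 0.7506; ½·erfc(0.7506) = 0.1442.
C = 1.98 × 0.1442 = 0.286 mg/L.

0.286 mg/L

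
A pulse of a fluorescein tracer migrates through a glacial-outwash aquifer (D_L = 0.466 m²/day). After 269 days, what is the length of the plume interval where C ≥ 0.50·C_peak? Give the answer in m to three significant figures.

The plume is Gaussian with σ = √(2Dt) = √(2 × 0.466 × 269) = 15.83 m.
C/C_peak = exp(−Δx²/(2σ²)) = 0.50 ⇒ Δx = σ·√(−2 ln 0.50) = 15.83 × 1.177 = 18.63 m.
Width = 2Δx = 37.3 m.

37.3 m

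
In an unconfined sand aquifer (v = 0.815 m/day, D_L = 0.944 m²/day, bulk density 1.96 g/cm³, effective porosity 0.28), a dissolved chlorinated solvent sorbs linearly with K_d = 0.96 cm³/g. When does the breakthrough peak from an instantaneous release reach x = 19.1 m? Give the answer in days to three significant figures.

Retardation factor R = 1 + ρ_b·K_d/n = 1 + 1.96 × 0.96/0.28 = 7.720.
Sorption retards both mechanisms: v_R = v/R = 0.1056 m/day, D_R = D/R = 0.1223 m²/day.
Peak time from v_R²t² + 2D_R t − x² = 0: t = (√(D_R² + v_R²x²) − D_R)/v_R².
√(D_R² + v_R²x²) = √(0.1223² + 0.1056² × 19.1²) = 2.021; v_R² = 0.01115.
t = (2.021 − 0.1223)/0.01115 = 170 days.

170 days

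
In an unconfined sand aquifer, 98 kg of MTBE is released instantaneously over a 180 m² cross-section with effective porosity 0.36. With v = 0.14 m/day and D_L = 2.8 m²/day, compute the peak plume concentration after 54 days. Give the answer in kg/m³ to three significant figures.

0.0347 kg/m³

The peak of an instantaneous 1D plume sits at x = vt; there the Gaussian factor is 1 and C_max = M/(n_e·A·√(4πDt)), where n_e·A is the pore area the mass is dissolved in.
√(4πDt) = √(4π × 2.8 × 54) = 43.59 m, so C_max = 98/(0.36 × 180 × 43.59) = 0.0347 kg/m³.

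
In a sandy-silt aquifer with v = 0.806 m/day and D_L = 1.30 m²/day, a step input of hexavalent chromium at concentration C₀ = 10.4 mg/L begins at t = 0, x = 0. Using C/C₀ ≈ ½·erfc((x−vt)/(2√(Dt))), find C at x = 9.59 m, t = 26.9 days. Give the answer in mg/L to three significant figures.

9.63 mg/L

For a continuous step input, C/C₀ ≈ ½·erfc((x−vt)/(2√(Dt))).
vt = 0.806 × 26.9 = 21.6814 m and 2√(Dt) = 2√(1.30 × 26.9) = 11.83 m.
Argument (x−vt)/(2√(Dt)) = (9.59 − 21.6814)/11.83 = -1.022; ½·erfc(-1.022) = 0.9258.
C = 10.4 × 0.9258 = 9.63 mg/L.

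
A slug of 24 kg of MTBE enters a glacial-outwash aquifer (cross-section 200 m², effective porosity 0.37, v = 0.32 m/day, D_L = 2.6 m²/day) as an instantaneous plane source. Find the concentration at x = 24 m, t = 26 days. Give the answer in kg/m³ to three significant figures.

For an instantaneous plane source, C(x,t) = M/(n_e·A·√(4πDt)) · exp(−(x−vt)²/(4Dt)), with n_e·A the pore (flow) area.
Plume center vt = 0.32 × 26 = 8.32 m, so the well at 24 m is 15.68 m downgradient of the peak.
√(4πDt) = 29.15 m, giving peak height M/(n_e·A·√(4πDt)) = 24/(0.37 × 200 × 29.15) = 0.01113 kg/m³.
(x−vt)²/(4Dt) = (15.68)²/(4 × 2.6 × 26) = 0.9093; exp(−0.9093) = 0.4028.
C = 0.01113 × 0.4028 = 0.00448 kg/m³.

0.00448 kg/m³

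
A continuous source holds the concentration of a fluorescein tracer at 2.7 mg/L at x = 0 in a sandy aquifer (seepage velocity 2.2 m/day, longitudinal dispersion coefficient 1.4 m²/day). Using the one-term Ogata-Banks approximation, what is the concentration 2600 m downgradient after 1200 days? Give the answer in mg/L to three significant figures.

2.04 mg/L

For a continuous step input, C/C₀ ≈ ½·erfc((x−vt)/(2√(Dt))).
vt = 2.2 × 1200 = 2640 m and 2√(Dt) = 2√(1.4 × 1200) = 81.98 m.
Argument (x−vt)/(2√(Dt)) = (2600 − 2640)/81.98 = -0.4879; ½·erfc(-0.4879) = 0.7549.
C = 2.7 × 0.7549 = 2.04 mg/L.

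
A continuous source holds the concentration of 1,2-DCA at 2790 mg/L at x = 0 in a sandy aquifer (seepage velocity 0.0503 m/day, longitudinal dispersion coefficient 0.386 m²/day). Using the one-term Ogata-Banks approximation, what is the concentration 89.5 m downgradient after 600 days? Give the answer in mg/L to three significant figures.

For a continuous step input, C/C₀ ≈ ½·erfc((x−vt)/(2√(Dt))).
vt = 0.0503 × 600 = 30.18 m and 2√(Dt) = 2√(0.386 × 600) = 30.44 m.
Argument (x−vt)/(2√(Dt)) = (89.5 − 30.18)/30.44 = 1.949; ½·erfc(1.949) = 0.002923.
C = 2790 × 0.002923 = 8.16 mg/L.

8.16 mg/L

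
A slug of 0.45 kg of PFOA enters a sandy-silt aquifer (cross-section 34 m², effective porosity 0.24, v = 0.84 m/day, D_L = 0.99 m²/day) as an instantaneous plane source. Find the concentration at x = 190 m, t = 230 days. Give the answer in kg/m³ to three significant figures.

0.00102 kg/m³

For an instantaneous plane source, C(x,t) = M/(n_e·A·√(4πDt)) · exp(−(x−vt)²/(4Dt)), with n_e·A the pore (flow) area.
Plume center vt = 0.84 × 230 = 193.2 m, so the well at 190 m is 3.2 m upgradient of the peak.
√(4πDt) = 53.49 m, giving peak height M/(n_e·A·√(4πDt)) = 0.45/(0.24 × 34 × 53.49) = 0.001031 kg/m³.
(x−vt)²/(4Dt) = (-3.2)²/(4 × 0.99 × 230) = 0.01124; exp(−0.01124) = 0.9888.
C = 0.001031 × 0.9888 = 0.00102 kg/m³.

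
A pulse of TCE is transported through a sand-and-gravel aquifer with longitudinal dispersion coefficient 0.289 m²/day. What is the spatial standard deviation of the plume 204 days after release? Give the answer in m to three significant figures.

Dispersive spreading gives a Gaussian with σ² = 2Dt; advection only shifts the center.
σ = √(2 × 0.289 × 204) = 10.9 m.

10.9 m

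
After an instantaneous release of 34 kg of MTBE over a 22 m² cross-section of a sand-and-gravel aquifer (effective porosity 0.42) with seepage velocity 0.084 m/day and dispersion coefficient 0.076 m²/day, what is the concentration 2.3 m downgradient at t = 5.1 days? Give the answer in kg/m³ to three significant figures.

0.174 kg/m³

For an instantaneous plane source, C(x,t) = M/(n_e·A·√(4πDt)) · exp(−(x−vt)²/(4Dt)), with n_e·A the pore (flow) area.
Plume center vt = 0.084 × 5.1 = 0.4284 m, so the well at 2.3 m is 1.8716 m downgradient of the peak.
√(4πDt) = 2.207 m, giving peak height M/(n_e·A·√(4πDt)) = 34/(0.42 × 22 × 2.207) = 1.667 kg/m³.
(x−vt)²/(4Dt) = (1.8716)²/(4 × 0.076 × 5.1) = 2.259; exp(−2.259) = 0.1045.
C = 1.667 × 0.1045 = 0.174 kg/m³.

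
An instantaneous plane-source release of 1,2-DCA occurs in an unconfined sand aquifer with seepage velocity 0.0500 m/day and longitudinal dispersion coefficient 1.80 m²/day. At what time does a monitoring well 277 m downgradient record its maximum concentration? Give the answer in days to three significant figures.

4870 days

For the 1D instantaneous-source solution, setting ∂C/∂t = 0 at fixed x gives v²t² + 2Dt − x² = 0, so t = (√(D² + v²x²) − D)/v².
√(D² + v²x²) = √(1.80² + 0.0500² × 277²) = 13.97; v² = 0.0025.
t = (13.97 − 1.80)/0.0025 = 4870 days (vs. the pure-advection estimate x/v = 5540 d).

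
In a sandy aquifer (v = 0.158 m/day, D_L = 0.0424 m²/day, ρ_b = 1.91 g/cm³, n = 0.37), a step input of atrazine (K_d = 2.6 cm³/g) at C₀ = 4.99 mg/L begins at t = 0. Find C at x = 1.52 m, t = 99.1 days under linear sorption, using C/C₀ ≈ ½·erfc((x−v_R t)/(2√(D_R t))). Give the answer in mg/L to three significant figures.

Retardation factor R = 1 + ρ_b·K_d/n = 1 + 1.91 × 2.6/0.37 = 14.42.
Sorption retards both mechanisms: v_R = v/R = 0.01096 m/day, D_R = D/R = 0.002940 m²/day.
v_R·t = 0.01096 × 99.1 = 1.086136 m; 2√(D_R t) = 1.080 m; argument = (1.52 − 1.086136)/1.080 = 0.4017.
C = C₀ × ½·erfc(0.4017) = 4.99 × 0.2850 = 1.42 mg/L.

1.42 mg/L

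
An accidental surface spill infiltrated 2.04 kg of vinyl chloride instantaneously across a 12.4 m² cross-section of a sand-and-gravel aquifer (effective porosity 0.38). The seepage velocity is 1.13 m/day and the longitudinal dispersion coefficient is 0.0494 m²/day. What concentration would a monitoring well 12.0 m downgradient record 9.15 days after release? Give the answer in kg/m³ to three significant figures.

For an instantaneous plane source, C(x,t) = M/(n_e·A·√(4πDt)) · exp(−(x−vt)²/(4Dt)), with n_e·A the pore (flow) area.
Plume center vt = 1.13 × 9.15 = 10.3395 m, so the well at 12.0 m is 1.6605 m downgradient of the peak.
√(4πDt) = 2.383 m, giving peak height M/(n_e·A·√(4πDt)) = 2.04/(0.38 × 12.4 × 2.383) = 0.1817 kg/m³.
(x−vt)²/(4Dt) = (1.6605)²/(4 × 0.0494 × 9.15) = 1.525; exp(−1.525) = 0.2176.
C = 0.1817 × 0.2176 = 0.0395 kg/m³.

0.0395 kg/m³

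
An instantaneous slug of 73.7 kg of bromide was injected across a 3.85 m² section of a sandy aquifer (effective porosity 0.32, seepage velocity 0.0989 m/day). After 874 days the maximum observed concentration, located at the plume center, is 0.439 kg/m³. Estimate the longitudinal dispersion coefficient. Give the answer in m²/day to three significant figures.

At the plume center C_max = M/(n_e·A·√(4πDt)), so D = M²/(4πt·(n_e·A·C_max)²).
n_e·A·C_max = 0.32 × 3.85 × 0.439 = 0.5408 kg/m.
D = 73.7²/(4π × 874 × 0.5408²) = 1.69 m²/day.

1.69 m²/day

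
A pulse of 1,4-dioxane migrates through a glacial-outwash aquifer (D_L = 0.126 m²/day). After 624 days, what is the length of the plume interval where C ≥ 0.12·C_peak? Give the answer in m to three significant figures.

51.6 m

The plume is Gaussian with σ = √(2Dt) = √(2 × 0.126 × 624) = 12.54 m.
C/C_peak = exp(−Δx²/(2σ²)) = 0.12 ⇒ Δx = σ·√(−2 ln 0.12) = 12.54 × 2.059 = 25.82 m.
Width = 2Δx = 51.6 m.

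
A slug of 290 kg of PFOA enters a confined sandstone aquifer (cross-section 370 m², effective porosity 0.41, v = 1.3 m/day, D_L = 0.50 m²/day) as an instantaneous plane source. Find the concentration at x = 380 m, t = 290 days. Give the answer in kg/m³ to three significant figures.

For an instantaneous plane source, C(x,t) = M/(n_e·A·√(4πDt)) · exp(−(x−vt)²/(4Dt)), with n_e·A the pore (flow) area.
Plume center vt = 1.3 × 290 = 377 m, so the well at 380 m is 3 m downgradient of the peak.
√(4πDt) = 42.69 m, giving peak height M/(n_e·A·√(4πDt)) = 290/(0.41 × 370 × 42.69) = 0.04478 kg/m³.
(x−vt)²/(4Dt) = (3)²/(4 × 0.50 × 290) = 0.01552; exp(−0.01552) = 0.9846.
C = 0.04478 × 0.9846 = 0.0441 kg/m³.

0.0441 kg/m³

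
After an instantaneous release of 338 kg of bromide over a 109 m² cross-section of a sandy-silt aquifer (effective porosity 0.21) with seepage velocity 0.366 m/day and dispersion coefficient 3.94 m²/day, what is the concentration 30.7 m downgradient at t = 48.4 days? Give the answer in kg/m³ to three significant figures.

For an instantaneous plane source, C(x,t) = M/(n_e·A·√(4πDt)) · exp(−(x−vt)²/(4Dt)), with n_e·A the pore (flow) area.
Plume center vt = 0.366 × 48.4 = 17.7144 m, so the well at 30.7 m is 12.9856 m downgradient of the peak.
√(4πDt) = 48.95 m, giving peak height M/(n_e·A·√(4πDt)) = 338/(0.21 × 109 × 48.95) = 0.3017 kg/m³.
(x−vt)²/(4Dt) = (12.9856)²/(4 × 3.94 × 48.4) = 0.2211; exp(−0.2211) = 0.8016.
C = 0.3017 × 0.8016 = 0.242 kg/m³.

0.242 kg/m³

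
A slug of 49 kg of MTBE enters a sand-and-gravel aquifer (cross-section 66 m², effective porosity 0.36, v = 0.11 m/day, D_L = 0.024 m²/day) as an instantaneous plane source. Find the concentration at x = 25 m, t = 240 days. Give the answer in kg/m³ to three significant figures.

For an instantaneous plane source, C(x,t) = M/(n_e·A·√(4πDt)) · exp(−(x−vt)²/(4Dt)), with n_e·A the pore (flow) area.
Plume center vt = 0.11 × 240 = 26.4 m, so the well at 25 m is 1.4 m upgradient of the peak.
√(4πDt) = 8.508 m, giving peak height M/(n_e·A·√(4πDt)) = 49/(0.36 × 66 × 8.508) = 0.2424 kg/m³.
(x−vt)²/(4Dt) = (-1.4)²/(4 × 0.024 × 240) = 0.08507; exp(−0.08507) = 0.9184.
C = 0.2424 × 0.9184 = 0.223 kg/m³.

0.223 kg/m³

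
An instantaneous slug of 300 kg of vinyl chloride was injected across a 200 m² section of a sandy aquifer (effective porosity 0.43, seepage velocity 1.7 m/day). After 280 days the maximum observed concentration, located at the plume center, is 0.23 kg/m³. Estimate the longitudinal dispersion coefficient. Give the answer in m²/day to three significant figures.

0.0654 m²/day

At the plume center C_max = M/(n_e·A·√(4πDt)), so D = M²/(4πt·(n_e·A·C_max)²).
n_e·A·C_max = 0.43 × 200 × 0.23 = 19.78 kg/m.
D = 300²/(4π × 280 × 19.78²) = 0.0654 m²/day.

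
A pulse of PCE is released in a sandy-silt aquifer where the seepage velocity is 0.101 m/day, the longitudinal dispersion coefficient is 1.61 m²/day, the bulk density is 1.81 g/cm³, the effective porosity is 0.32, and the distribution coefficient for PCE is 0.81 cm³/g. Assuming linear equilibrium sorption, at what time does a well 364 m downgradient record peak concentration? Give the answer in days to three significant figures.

Retardation factor R = 1 + ρ_b·K_d/n = 1 + 1.81 × 0.81/0.32 = 5.582.
Sorption retards both mechanisms: v_R = v/R = 0.01809 m/day, D_R = D/R = 0.2884 m²/day.
Peak time from v_R²t² + 2D_R t − x² = 0: t = (√(D_R² + v_R²x²) − D_R)/v_R².
√(D_R² + v_R²x²) = √(0.2884² + 0.01809² × 364²) = 6.591; v_R² = 0.0003272.
t = (6.591 − 0.2884)/0.0003272 = 19300 days.

19300 days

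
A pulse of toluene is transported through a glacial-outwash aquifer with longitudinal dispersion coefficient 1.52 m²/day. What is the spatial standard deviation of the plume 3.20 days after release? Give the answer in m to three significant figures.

Dispersive spreading gives a Gaussian with σ² = 2Dt; advection only shifts the center.
σ = √(2 × 1.52 × 3.20) = 3.12 m.

3.12 m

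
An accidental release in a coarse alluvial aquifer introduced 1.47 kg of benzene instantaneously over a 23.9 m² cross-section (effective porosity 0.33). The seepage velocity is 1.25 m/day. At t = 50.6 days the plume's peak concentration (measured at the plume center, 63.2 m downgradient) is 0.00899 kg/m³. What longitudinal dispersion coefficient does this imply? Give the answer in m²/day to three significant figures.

At the plume center C_max = M/(n_e·A·√(4πDt)), so D = M²/(4πt·(n_e·A·C_max)²).
n_e·A·C_max = 0.33 × 23.9 × 0.00899 = 0.07090 kg/m.
D = 1.47²/(4π × 50.6 × 0.07090²) = 0.676 m²/day.

0.676 m²/day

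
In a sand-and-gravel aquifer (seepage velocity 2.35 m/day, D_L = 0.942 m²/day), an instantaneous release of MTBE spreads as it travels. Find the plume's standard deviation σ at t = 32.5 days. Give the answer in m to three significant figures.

7.82 m

Dispersive spreading gives a Gaussian with σ² = 2Dt; advection only shifts the center.
σ = √(2 × 0.942 × 32.5) = 7.82 m.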